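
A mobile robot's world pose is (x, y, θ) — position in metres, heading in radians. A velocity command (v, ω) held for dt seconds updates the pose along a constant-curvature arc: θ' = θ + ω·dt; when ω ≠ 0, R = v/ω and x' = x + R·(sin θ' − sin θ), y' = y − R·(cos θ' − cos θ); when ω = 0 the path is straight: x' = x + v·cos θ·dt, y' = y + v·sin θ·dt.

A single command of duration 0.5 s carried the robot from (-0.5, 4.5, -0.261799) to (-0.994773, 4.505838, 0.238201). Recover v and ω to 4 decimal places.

v = -1.0000, ω = 1.0000

Δθ = 0.238201 − -0.261799 = 0.500000
ω = Δθ/dt = 0.500000/0.5 = 1.0000
R = Δx/(sin θ' − sin θ) = -1.0000
v = R·ω = -1.0000·1.0000 = -1.0000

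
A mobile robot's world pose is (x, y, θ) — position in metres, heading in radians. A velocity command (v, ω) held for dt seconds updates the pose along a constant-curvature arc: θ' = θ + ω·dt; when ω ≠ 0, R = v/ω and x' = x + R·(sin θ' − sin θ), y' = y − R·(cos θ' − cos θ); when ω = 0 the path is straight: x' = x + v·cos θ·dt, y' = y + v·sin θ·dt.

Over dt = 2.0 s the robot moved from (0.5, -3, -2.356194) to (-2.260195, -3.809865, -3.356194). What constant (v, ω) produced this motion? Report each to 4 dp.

Δθ = -3.356194 − -2.356194 = -1.000000
ω = Δθ/dt = -1.000000/2.0 = -0.5000
R = Δx/(sin θ' − sin θ) = -3.0000
v = R·ω = -3.0000·-0.5000 = 1.5000

v = 1.5000, ω = -0.5000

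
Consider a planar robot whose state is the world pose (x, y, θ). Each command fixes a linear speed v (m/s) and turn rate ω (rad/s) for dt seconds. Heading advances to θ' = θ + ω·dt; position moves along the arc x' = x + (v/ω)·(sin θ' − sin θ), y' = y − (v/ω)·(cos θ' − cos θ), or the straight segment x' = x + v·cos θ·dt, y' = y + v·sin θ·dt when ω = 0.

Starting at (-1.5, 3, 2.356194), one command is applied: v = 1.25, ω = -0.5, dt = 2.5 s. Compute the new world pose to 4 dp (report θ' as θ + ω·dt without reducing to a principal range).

(-1.9672, 5.8879, 1.1062)

θ' = 2.3562 + -0.5·2.5 = 1.1062
R = v/ω = 1.25/-0.5 = -2.5000
x' = -1.5 + -2.5000·(sin 1.1062 − sin 2.3562) = -1.9672
y' = 3 − -2.5000·(cos 1.1062 − cos 2.3562) = 5.8879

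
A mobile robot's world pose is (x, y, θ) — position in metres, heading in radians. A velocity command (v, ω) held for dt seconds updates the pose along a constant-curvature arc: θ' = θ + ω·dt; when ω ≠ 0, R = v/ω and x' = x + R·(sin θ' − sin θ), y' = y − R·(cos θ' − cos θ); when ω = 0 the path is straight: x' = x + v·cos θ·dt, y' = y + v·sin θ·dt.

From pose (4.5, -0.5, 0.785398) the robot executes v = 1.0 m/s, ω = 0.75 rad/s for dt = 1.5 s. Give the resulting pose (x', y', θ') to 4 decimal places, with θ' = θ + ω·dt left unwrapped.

(4.8144, 0.8870, 1.9104)

θ' = 0.7854 + 0.75·1.5 = 1.9104
R = v/ω = 1.0/0.75 = 1.3333
x' = 4.5 + 1.3333·(sin 1.9104 − sin 0.7854) = 4.8144
y' = -0.5 − 1.3333·(cos 1.9104 − cos 0.7854) = 0.8870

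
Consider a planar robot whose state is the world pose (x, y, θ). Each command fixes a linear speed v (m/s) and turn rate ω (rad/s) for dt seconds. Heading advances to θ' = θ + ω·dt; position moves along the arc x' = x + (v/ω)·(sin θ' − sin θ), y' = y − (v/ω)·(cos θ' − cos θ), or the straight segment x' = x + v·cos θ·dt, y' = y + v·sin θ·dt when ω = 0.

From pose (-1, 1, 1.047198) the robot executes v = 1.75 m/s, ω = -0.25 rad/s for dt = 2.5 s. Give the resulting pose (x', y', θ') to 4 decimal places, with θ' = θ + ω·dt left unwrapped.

θ' = 1.0472 + -0.25·2.5 = 0.4222
R = v/ω = 1.75/-0.25 = -7.0000
x' = -1 + -7.0000·(sin 0.4222 − sin 1.0472) = 2.1938
y' = 1 − -7.0000·(cos 0.4222 − cos 1.0472) = 3.8853

(2.1938, 3.8853, 0.4222)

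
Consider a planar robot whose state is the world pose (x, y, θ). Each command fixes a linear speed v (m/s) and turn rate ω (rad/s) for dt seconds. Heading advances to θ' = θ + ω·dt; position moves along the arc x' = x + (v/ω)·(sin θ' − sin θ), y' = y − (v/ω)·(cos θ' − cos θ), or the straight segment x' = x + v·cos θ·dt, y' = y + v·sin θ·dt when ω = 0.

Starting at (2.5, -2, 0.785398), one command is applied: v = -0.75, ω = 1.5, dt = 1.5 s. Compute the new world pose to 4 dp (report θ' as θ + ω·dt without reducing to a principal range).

θ' = 0.7854 + 1.5·1.5 = 3.0354
R = v/ω = -0.75/1.5 = -0.5000
x' = 2.5 + -0.5000·(sin 3.0354 − sin 0.7854) = 2.8006
y' = -2 − -0.5000·(cos 3.0354 − cos 0.7854) = -2.8507

(2.8006, -2.8507, 3.0354)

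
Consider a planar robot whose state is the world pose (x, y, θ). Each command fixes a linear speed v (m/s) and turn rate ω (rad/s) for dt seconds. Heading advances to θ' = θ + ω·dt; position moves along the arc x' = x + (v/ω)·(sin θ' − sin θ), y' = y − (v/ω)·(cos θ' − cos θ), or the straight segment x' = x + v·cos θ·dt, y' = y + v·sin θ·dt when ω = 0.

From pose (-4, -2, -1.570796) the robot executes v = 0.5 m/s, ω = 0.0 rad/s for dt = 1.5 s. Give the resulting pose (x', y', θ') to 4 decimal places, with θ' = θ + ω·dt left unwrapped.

θ' = -1.5708 + 0.0·1.5 = -1.5708
ω = 0 → straight: x' = -4 + 0.5·cos(-1.5708)·1.5 = -4.0000
y' = -2 + 0.5·sin(-1.5708)·1.5 = -2.7500

(-4.0000, -2.7500, -1.5708)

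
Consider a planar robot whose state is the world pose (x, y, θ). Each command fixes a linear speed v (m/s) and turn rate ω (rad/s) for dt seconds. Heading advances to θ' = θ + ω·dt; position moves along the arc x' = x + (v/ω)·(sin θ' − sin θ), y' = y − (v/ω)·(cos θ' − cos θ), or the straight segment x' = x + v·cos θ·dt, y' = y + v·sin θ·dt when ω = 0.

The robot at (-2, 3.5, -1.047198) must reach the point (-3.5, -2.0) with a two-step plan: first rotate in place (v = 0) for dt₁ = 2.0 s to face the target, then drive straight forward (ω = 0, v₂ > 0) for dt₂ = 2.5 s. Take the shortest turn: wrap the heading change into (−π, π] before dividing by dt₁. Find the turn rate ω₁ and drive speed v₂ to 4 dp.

heading to target = atan2(-2−3.5, -3.5−-2) = -1.8370
Δθ = wrap(-1.8370 − -1.0472) = -0.7899; ω₁ = Δθ/dt₁ = -0.3949
distance = √((-3.5−-2)² + (-2−3.5)²) = 5.7009; v₂ = distance/dt₂ = 2.2804

ω₁ = -0.3949, v₂ = 2.2804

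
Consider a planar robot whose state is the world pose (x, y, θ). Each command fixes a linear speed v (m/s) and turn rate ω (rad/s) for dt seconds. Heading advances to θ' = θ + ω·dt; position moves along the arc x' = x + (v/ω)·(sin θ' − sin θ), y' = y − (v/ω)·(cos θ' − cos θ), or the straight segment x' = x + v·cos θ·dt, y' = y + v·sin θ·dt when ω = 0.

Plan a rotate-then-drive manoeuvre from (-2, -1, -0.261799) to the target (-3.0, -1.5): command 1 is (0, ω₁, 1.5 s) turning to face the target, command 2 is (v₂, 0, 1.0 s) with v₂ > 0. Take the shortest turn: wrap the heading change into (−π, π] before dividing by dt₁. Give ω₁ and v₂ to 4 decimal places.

heading to target = atan2(-1.5−-1, -3−-2) = -2.6779
Δθ = wrap(-2.6779 − -0.2618) = -2.4161; ω₁ = Δθ/dt₁ = -1.6108
distance = √((-3−-2)² + (-1.5−-1)²) = 1.1180; v₂ = distance/dt₂ = 1.1180

ω₁ = -1.6108, v₂ = 1.1180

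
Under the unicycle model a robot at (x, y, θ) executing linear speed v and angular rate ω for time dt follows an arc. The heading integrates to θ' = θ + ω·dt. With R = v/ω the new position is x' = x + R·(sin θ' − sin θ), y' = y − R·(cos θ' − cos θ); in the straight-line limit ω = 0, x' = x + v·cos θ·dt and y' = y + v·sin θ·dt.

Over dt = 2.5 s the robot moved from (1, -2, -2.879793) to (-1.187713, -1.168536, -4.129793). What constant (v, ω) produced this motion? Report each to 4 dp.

v = 1.0000, ω = -0.5000

Δθ = -4.129793 − -2.879793 = -1.250000
ω = Δθ/dt = -1.250000/2.5 = -0.5000
R = Δx/(sin θ' − sin θ) = -2.0000
v = R·ω = -2.0000·-0.5000 = 1.0000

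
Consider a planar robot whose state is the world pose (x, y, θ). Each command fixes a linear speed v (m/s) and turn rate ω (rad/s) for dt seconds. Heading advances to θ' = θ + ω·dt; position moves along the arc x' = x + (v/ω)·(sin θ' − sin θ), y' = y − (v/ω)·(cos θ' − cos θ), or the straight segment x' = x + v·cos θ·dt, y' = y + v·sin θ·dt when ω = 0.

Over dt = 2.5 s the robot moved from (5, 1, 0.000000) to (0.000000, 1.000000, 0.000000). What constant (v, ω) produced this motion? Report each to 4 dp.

v = -2.0000, ω = 0.0000

Δθ = 0.000000 − 0.000000 = 0.000000
ω = Δθ/dt = 0.000000/2.5 = 0.0000
ω = 0 → v = (Δx·cos θ + Δy·sin θ)/dt = -2.0000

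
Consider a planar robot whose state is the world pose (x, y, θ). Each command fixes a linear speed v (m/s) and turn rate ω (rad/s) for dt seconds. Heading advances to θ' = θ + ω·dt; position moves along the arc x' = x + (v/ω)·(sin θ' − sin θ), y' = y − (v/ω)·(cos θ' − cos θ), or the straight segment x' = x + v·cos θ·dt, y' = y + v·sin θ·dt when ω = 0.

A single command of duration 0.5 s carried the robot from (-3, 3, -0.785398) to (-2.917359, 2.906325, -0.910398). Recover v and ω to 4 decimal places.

v = 0.2500, ω = -0.2500

Δθ = -0.910398 − -0.785398 = -0.125000
ω = Δθ/dt = -0.125000/0.5 = -0.2500
R = −Δy/(cos θ' − cos θ) = -1.0000
v = R·ω = -1.0000·-0.2500 = 0.2500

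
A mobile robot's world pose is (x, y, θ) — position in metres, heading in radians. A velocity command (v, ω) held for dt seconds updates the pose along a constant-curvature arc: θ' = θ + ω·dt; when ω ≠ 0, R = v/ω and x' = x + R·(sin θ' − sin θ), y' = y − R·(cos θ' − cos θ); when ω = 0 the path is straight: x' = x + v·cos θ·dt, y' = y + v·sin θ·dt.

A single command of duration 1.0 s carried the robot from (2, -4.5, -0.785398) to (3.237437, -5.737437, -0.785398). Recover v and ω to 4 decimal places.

v = 1.7500, ω = 0.0000

Δθ = -0.785398 − -0.785398 = 0.000000
ω = Δθ/dt = 0.000000/1.0 = 0.0000
ω = 0 → v = (Δx·cos θ + Δy·sin θ)/dt = 1.7500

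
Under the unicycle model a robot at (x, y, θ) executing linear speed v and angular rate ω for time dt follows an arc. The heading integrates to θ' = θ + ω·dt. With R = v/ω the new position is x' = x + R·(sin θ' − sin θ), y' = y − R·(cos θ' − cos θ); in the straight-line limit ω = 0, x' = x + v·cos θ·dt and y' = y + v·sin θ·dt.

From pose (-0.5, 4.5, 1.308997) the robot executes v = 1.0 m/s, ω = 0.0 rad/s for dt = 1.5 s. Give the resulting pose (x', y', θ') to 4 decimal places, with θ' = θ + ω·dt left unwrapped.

θ' = 1.3090 + 0.0·1.5 = 1.3090
ω = 0 → straight: x' = -0.5 + 1.0·cos(1.3090)·1.5 = -0.1118
y' = 4.5 + 1.0·sin(1.3090)·1.5 = 5.9489

(-0.1118, 5.9489, 1.3090)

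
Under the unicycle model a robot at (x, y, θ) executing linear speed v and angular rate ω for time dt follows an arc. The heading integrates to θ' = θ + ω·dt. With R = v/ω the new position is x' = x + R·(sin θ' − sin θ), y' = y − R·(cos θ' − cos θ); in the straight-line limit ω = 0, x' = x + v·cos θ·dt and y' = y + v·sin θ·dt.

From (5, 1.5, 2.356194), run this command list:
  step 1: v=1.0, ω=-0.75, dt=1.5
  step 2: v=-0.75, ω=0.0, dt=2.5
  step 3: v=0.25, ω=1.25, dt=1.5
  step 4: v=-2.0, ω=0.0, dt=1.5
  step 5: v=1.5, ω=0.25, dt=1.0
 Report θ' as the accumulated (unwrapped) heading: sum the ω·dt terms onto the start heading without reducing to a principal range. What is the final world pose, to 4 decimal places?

step 1: θ'=1.2312 (R=-1.3333) → pose (4.6856, 2.8870, 1.2312)
step 2: θ'=1.2312 (straight) → pose (4.0610, 1.1190, 1.2312)
step 3: θ'=3.1062 (R=0.2000) → pose (3.8795, 1.3855, 3.1062)
step 4: θ'=3.1062 (straight) → pose (6.8777, 1.2794, 3.1062)
step 5: θ'=3.3562 (R=6.0000) → pose (5.3876, 1.1455, 3.3562)

(5.3876, 1.1455, 3.3562)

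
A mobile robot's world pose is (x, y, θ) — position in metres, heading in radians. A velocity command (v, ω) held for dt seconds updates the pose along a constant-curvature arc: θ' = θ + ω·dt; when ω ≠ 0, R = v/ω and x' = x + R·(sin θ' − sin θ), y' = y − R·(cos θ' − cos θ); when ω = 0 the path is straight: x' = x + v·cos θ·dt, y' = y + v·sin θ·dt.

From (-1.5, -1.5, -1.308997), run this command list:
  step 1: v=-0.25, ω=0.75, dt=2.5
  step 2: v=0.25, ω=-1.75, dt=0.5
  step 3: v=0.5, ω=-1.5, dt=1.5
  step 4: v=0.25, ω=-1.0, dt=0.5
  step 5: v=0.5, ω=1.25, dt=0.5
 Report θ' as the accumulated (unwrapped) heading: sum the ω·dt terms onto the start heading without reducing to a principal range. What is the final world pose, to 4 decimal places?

(-2.1426, -2.0204, -2.4340)

step 1: θ'=0.5660 (R=-0.3333) → pose (-2.0007, -1.3049, 0.5660)
step 2: θ'=-0.3090 (R=-0.1429) → pose (-1.8807, -1.2894, -0.3090)
step 3: θ'=-2.5590 (R=-0.3333) → pose (-1.7986, -1.8853, -2.5590)
step 4: θ'=-3.0590 (R=-0.2500) → pose (-1.9156, -1.9257, -3.0590)
step 5: θ'=-2.4340 (R=0.4000) → pose (-2.1426, -2.0204, -2.4340)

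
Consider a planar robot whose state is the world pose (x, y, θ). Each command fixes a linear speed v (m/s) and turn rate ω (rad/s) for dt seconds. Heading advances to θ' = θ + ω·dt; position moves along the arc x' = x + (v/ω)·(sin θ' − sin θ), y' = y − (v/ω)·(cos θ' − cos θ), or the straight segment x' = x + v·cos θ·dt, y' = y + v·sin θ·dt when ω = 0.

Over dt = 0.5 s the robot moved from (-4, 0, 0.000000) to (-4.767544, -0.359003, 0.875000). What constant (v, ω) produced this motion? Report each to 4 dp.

v = -1.7500, ω = 1.7500

Δθ = 0.875000 − 0.000000 = 0.875000
ω = Δθ/dt = 0.875000/0.5 = 1.7500
R = Δx/(sin θ' − sin θ) = -1.0000
v = R·ω = -1.0000·1.7500 = -1.7500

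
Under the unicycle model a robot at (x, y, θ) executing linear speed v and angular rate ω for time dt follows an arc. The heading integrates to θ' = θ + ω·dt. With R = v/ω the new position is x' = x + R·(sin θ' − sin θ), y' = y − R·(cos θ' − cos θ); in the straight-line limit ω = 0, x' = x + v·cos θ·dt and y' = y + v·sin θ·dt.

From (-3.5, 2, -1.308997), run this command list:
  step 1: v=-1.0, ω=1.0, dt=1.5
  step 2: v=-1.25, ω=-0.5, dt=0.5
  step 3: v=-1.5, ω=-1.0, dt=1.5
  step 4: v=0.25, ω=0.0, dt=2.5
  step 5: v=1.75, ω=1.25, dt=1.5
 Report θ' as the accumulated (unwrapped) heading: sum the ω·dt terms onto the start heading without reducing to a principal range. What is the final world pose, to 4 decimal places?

step 1: θ'=0.1910 (R=-1.0000) → pose (-4.6558, 2.7230, 0.1910)
step 2: θ'=-0.0590 (R=2.5000) → pose (-5.2778, 2.6819, -0.0590)
step 3: θ'=-1.5590 (R=1.5000) → pose (-6.6892, 4.1616, -1.5590)
step 4: θ'=-1.5590 (straight) → pose (-6.6819, 3.5366, -1.5590)
step 5: θ'=0.3160 (R=1.4000) → pose (-4.8469, 2.2225, 0.3160)

(-4.8469, 2.2225, 0.3160)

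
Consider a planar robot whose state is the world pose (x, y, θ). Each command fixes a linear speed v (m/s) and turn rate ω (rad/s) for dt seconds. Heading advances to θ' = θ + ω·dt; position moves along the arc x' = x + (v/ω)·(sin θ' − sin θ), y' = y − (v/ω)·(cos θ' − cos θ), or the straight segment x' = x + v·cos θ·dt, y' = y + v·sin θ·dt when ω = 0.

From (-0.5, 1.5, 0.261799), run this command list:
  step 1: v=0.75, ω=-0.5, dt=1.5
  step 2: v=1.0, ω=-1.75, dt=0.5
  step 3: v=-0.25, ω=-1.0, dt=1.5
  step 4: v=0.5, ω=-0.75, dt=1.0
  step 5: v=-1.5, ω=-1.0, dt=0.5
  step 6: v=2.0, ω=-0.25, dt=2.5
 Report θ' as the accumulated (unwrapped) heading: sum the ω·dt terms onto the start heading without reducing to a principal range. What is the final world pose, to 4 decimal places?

step 1: θ'=-0.4882 (R=-1.5000) → pose (0.5918, 1.3759, -0.4882)
step 2: θ'=-1.3632 (R=-0.5714) → pose (0.8829, 0.9890, -1.3632)
step 3: θ'=-2.8632 (R=0.2500) → pose (1.0589, 1.2809, -2.8632)
step 4: θ'=-3.6132 (R=-0.6667) → pose (0.5728, 1.3280, -3.6132)
step 5: θ'=-4.1132 (R=1.5000) → pose (1.1300, 0.8377, -4.1132)
step 6: θ'=-4.7382 (R=-8.0000) → pose (-0.2610, 5.5559, -4.7382)

(-0.2610, 5.5559, -4.7382)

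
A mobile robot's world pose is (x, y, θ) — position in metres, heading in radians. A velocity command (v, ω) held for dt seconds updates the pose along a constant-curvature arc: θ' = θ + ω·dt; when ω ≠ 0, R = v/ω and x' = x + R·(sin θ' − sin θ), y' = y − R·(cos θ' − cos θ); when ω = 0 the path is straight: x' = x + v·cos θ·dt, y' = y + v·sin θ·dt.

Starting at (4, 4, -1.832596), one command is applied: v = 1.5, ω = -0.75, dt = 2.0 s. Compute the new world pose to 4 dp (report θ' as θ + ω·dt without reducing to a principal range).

(1.6885, 2.5540, -3.3326)

θ' = -1.8326 + -0.75·2.0 = -3.3326
R = v/ω = 1.5/-0.75 = -2.0000
x' = 4 + -2.0000·(sin -3.3326 − sin -1.8326) = 1.6885
y' = 4 − -2.0000·(cos -3.3326 − cos -1.8326) = 2.5540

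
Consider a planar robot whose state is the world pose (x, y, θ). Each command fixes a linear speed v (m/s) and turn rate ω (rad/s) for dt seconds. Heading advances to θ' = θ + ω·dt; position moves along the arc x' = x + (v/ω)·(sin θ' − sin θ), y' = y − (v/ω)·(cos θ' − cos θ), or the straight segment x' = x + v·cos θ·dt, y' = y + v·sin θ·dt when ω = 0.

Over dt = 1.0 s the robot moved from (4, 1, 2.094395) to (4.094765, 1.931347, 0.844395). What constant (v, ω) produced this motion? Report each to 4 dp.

Δθ = 0.844395 − 2.094395 = -1.250000
ω = Δθ/dt = -1.250000/1.0 = -1.2500
R = −Δy/(cos θ' − cos θ) = -0.8000
v = R·ω = -0.8000·-1.2500 = 1.0000

v = 1.0000, ω = -1.2500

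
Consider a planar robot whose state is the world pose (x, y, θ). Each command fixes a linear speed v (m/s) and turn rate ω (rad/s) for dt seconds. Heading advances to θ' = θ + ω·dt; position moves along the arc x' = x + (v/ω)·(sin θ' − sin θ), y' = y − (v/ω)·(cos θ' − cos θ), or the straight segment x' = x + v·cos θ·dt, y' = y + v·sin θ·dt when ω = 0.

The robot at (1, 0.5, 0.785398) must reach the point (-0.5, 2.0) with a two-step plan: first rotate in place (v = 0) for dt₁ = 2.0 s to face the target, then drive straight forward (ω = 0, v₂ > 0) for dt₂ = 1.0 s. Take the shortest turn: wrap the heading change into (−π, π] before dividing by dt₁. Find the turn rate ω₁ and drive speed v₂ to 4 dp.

heading to target = atan2(2−0.5, -0.5−1) = 2.3562
Δθ = wrap(2.3562 − 0.7854) = 1.5708; ω₁ = Δθ/dt₁ = 0.7854
distance = √((-0.5−1)² + (2−0.5)²) = 2.1213; v₂ = distance/dt₂ = 2.1213

ω₁ = 0.7854, v₂ = 2.1213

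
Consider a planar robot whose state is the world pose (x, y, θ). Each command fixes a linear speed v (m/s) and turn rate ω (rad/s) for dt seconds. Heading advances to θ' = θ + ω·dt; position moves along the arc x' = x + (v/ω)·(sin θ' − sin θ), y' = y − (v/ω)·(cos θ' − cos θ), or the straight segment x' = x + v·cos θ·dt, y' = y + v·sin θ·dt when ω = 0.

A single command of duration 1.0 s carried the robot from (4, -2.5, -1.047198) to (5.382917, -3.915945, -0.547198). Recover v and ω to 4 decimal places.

Δθ = -0.547198 − -1.047198 = 0.500000
ω = Δθ/dt = 0.500000/1.0 = 0.5000
R = −Δy/(cos θ' − cos θ) = 4.0000
v = R·ω = 4.0000·0.5000 = 2.0000

v = 2.0000, ω = 0.5000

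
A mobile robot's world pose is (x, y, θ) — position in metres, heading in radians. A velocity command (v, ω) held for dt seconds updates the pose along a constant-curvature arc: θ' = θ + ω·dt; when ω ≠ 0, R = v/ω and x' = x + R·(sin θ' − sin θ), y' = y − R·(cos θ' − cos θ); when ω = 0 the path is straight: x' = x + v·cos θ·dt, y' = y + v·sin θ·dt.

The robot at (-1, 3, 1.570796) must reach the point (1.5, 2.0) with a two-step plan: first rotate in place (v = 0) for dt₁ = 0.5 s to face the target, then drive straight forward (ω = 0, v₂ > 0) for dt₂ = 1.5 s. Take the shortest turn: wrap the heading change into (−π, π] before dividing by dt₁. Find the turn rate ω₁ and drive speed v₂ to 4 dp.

heading to target = atan2(2−3, 1.5−-1) = -0.3805
Δθ = wrap(-0.3805 − 1.5708) = -1.9513; ω₁ = Δθ/dt₁ = -3.9026
distance = √((1.5−-1)² + (2−3)²) = 2.6926; v₂ = distance/dt₂ = 1.7951

ω₁ = -3.9026, v₂ = 1.7951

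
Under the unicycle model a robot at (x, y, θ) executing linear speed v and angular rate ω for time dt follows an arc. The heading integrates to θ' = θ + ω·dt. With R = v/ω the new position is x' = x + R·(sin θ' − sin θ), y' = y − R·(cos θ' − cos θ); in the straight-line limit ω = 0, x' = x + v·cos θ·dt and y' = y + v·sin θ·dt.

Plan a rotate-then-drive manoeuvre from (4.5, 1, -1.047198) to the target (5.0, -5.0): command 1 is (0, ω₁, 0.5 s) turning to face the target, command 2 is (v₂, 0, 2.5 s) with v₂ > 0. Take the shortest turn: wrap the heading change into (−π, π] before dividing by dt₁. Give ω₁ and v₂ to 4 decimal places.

heading to target = atan2(-5−1, 5−4.5) = -1.4877
Δθ = wrap(-1.4877 − -1.0472) = -0.4405; ω₁ = Δθ/dt₁ = -0.8809
distance = √((5−4.5)² + (-5−1)²) = 6.0208; v₂ = distance/dt₂ = 2.4083

ω₁ = -0.8809, v₂ = 2.4083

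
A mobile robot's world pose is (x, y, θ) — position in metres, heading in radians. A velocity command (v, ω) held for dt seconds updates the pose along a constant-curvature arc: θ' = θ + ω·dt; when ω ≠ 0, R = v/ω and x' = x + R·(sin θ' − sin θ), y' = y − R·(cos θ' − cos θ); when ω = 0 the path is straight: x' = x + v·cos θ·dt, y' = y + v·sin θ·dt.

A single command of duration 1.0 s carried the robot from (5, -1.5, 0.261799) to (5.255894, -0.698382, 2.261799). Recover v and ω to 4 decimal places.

Δθ = 2.261799 − 0.261799 = 2.000000
ω = Δθ/dt = 2.000000/1.0 = 2.0000
R = −Δy/(cos θ' − cos θ) = 0.5000
v = R·ω = 0.5000·2.0000 = 1.0000

v = 1.0000, ω = 2.0000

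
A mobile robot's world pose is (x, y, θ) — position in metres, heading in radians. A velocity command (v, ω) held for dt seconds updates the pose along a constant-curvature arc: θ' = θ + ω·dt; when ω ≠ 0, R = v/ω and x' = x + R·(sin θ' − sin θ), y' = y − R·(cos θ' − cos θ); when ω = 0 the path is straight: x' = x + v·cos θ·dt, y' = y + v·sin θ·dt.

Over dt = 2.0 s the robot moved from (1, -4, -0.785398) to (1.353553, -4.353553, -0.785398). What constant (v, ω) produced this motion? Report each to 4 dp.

Δθ = -0.785398 − -0.785398 = 0.000000
ω = Δθ/dt = 0.000000/2.0 = 0.0000
ω = 0 → v = (Δx·cos θ + Δy·sin θ)/dt = 0.2500

v = 0.2500, ω = 0.0000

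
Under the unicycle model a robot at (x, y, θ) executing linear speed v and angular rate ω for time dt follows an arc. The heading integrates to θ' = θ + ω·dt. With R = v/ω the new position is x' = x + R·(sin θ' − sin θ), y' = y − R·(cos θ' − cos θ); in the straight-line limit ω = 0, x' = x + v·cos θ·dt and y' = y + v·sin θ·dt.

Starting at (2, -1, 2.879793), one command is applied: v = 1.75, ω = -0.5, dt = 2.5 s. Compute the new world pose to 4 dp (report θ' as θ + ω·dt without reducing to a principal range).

(-0.5880, 2.1744, 1.6298)

θ' = 2.8798 + -0.5·2.5 = 1.6298
R = v/ω = 1.75/-0.5 = -3.5000
x' = 2 + -3.5000·(sin 1.6298 − sin 2.8798) = -0.5880
y' = -1 − -3.5000·(cos 1.6298 − cos 2.8798) = 2.1744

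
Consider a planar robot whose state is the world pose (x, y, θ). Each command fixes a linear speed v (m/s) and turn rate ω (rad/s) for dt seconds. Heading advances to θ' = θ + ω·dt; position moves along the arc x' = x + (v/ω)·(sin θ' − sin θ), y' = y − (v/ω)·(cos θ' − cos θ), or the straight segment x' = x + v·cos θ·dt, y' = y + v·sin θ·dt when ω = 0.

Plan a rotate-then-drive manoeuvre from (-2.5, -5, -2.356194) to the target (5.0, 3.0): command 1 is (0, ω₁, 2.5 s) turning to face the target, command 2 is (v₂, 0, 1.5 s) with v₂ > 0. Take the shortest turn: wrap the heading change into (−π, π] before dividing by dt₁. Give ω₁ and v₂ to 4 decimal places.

heading to target = atan2(3−-5, 5−-2.5) = 0.8176
Δθ = wrap(0.8176 − -2.3562) = -3.1093; ω₁ = Δθ/dt₁ = -1.2437
distance = √((5−-2.5)² + (3−-5)²) = 10.9659; v₂ = distance/dt₂ = 7.3106

ω₁ = -1.2437, v₂ = 7.3106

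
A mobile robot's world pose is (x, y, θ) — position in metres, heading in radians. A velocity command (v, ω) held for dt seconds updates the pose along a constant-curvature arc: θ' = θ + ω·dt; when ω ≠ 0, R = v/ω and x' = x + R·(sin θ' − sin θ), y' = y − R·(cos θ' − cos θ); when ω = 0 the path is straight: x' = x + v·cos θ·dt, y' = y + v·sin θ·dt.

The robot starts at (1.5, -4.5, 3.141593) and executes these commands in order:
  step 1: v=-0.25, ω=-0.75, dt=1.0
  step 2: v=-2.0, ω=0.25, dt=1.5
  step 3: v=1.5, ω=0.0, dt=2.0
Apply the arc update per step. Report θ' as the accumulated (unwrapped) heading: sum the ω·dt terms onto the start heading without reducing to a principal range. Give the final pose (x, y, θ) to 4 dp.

step 1: θ'=2.3916 (R=0.3333) → pose (1.7272, -4.5894, 2.3916)
step 2: θ'=2.7666 (R=-8.0000) → pose (4.2501, -6.1800, 2.7666)
step 3: θ'=2.7666 (straight) → pose (1.4586, -5.0812, 2.7666)

(1.4586, -5.0812, 2.7666)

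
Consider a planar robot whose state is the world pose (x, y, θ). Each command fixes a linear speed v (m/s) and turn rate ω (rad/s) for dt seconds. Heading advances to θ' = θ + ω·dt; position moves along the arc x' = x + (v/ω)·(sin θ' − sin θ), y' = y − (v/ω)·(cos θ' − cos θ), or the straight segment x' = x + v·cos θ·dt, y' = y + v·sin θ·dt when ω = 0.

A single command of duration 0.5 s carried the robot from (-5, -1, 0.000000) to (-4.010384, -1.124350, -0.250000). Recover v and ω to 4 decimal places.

v = 2.0000, ω = -0.5000

Δθ = -0.250000 − 0.000000 = -0.250000
ω = Δθ/dt = -0.250000/0.5 = -0.5000
R = Δx/(sin θ' − sin θ) = -4.0000
v = R·ω = -4.0000·-0.5000 = 2.0000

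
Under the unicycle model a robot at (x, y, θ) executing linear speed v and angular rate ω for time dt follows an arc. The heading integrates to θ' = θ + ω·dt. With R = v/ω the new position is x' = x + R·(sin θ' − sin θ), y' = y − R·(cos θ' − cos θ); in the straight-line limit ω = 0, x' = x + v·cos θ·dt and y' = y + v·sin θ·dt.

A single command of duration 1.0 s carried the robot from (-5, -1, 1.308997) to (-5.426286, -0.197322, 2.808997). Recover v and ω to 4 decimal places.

v = 1.0000, ω = 1.5000

Δθ = 2.808997 − 1.308997 = 1.500000
ω = Δθ/dt = 1.500000/1.0 = 1.5000
R = −Δy/(cos θ' − cos θ) = 0.6667
v = R·ω = 0.6667·1.5000 = 1.0000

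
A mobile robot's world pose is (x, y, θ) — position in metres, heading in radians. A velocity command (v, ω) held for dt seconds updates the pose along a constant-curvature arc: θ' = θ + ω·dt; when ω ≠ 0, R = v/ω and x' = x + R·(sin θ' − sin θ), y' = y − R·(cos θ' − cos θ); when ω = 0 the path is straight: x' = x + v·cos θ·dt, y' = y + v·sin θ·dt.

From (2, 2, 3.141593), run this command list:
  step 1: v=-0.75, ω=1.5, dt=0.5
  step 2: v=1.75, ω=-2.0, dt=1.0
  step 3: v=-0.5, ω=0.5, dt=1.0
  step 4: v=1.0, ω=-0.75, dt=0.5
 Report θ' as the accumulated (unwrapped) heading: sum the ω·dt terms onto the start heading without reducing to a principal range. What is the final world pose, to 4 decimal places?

step 1: θ'=3.8916 (R=-0.5000) → pose (2.3408, 2.1342, 3.8916)
step 2: θ'=1.8916 (R=-0.8750) → pose (0.9140, 2.4985, 1.8916)
step 3: θ'=2.3916 (R=-1.0000) → pose (1.1814, 2.0821, 2.3916)
step 4: θ'=2.0166 (R=-1.3333) → pose (0.8872, 2.4828, 2.0166)

(0.8872, 2.4828, 2.0166)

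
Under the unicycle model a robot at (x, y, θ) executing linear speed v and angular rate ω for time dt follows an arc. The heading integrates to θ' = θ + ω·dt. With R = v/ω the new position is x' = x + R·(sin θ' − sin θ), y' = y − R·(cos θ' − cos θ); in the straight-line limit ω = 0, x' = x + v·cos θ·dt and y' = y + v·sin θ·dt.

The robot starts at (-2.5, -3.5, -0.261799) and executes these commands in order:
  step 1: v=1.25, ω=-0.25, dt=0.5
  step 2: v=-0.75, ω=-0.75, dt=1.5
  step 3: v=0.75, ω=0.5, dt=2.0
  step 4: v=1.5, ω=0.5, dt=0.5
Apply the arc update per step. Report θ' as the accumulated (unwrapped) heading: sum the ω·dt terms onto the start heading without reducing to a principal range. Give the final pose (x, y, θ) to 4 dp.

step 1: θ'=-0.3868 (R=-5.0000) → pose (-1.9080, -3.6990, -0.3868)
step 2: θ'=-1.5118 (R=1.0000) → pose (-2.5290, -2.8319, -1.5118)
step 3: θ'=-0.5118 (R=1.5000) → pose (-1.7662, -4.0512, -0.5118)
step 4: θ'=-0.2618 (R=3.0000) → pose (-1.0734, -4.3334, -0.2618)

(-1.0734, -4.3334, -0.2618)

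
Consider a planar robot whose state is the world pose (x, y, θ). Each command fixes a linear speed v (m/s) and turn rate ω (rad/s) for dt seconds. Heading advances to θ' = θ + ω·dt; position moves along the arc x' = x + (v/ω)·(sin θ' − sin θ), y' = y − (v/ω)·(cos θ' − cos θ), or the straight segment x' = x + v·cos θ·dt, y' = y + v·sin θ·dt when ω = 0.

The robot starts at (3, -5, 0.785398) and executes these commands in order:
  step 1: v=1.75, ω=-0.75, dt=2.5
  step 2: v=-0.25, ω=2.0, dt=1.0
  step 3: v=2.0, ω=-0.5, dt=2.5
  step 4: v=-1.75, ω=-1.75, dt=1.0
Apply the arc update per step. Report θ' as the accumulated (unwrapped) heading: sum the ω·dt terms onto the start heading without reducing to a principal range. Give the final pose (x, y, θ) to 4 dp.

(10.4649, -2.7946, -2.0896)

step 1: θ'=-1.0896 (R=-2.3333) → pose (6.7183, -5.5700, -1.0896)
step 2: θ'=0.9104 (R=-0.1250) → pose (6.5088, -5.5511, 0.9104)
step 3: θ'=-0.3396 (R=-4.0000) → pose (11.0002, -4.2333, -0.3396)
step 4: θ'=-2.0896 (R=1.0000) → pose (10.4649, -2.7946, -2.0896)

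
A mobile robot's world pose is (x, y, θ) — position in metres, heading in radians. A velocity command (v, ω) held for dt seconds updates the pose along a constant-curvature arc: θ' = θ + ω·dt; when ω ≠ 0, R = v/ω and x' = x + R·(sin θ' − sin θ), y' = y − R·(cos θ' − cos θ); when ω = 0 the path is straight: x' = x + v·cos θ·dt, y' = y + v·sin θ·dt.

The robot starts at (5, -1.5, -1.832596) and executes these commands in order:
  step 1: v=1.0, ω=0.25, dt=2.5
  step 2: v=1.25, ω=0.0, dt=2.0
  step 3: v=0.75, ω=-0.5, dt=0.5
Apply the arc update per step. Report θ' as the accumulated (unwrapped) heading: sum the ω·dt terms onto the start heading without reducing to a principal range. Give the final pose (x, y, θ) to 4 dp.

step 1: θ'=-1.2076 (R=4.0000) → pose (5.1246, -3.9563, -1.2076)
step 2: θ'=-1.2076 (straight) → pose (6.0128, -6.2933, -1.2076)
step 3: θ'=-1.4576 (R=-1.5000) → pose (6.1011, -6.6567, -1.4576)

(6.1011, -6.6567, -1.4576)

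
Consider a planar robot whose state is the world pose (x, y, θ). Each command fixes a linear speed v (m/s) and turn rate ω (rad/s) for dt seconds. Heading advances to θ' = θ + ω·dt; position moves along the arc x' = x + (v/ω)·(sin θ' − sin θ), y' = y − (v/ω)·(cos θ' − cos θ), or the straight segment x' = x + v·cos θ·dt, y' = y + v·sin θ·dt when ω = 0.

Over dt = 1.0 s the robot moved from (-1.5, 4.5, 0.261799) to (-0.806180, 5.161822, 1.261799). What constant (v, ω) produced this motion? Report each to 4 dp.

Δθ = 1.261799 − 0.261799 = 1.000000
ω = Δθ/dt = 1.000000/1.0 = 1.0000
R = Δx/(sin θ' − sin θ) = 1.0000
v = R·ω = 1.0000·1.0000 = 1.0000

v = 1.0000, ω = 1.0000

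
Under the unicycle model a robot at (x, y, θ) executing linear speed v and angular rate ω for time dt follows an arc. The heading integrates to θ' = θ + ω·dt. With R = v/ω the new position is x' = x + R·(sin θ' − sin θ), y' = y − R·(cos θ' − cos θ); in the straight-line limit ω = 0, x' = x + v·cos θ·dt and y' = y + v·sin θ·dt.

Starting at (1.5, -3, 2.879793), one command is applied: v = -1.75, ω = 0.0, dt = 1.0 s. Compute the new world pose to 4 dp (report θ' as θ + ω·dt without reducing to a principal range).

θ' = 2.8798 + 0.0·1.0 = 2.8798
ω = 0 → straight: x' = 1.5 + -1.75·cos(2.8798)·1.0 = 3.1904
y' = -3 + -1.75·sin(2.8798)·1.0 = -3.4529

(3.1904, -3.4529, 2.8798)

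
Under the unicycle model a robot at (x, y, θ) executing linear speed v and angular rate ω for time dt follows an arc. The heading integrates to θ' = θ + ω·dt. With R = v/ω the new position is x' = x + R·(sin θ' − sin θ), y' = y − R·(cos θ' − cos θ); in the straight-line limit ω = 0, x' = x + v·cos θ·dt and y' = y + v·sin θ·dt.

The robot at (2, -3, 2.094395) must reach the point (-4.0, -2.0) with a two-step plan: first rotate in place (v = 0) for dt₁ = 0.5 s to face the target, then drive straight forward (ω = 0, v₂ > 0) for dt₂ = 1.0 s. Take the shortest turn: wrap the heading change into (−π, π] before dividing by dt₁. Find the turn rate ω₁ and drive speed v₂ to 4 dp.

ω₁ = 1.7641, v₂ = 6.0828

heading to target = atan2(-2−-3, -4−2) = 2.9764
Δθ = wrap(2.9764 − 2.0944) = 0.8820; ω₁ = Δθ/dt₁ = 1.7641
distance = √((-4−2)² + (-2−-3)²) = 6.0828; v₂ = distance/dt₂ = 6.0828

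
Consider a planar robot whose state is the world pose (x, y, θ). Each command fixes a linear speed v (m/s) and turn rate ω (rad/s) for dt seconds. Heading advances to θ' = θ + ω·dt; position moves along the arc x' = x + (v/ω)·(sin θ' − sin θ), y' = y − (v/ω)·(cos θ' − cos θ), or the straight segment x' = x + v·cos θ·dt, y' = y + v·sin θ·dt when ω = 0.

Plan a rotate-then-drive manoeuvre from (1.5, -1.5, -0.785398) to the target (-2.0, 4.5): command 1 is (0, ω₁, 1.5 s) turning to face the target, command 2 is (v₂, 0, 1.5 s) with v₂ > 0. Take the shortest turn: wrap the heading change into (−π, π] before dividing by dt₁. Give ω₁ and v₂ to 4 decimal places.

heading to target = atan2(4.5−-1.5, -2−1.5) = 2.0989
Δθ = wrap(2.0989 − -0.7854) = 2.8843; ω₁ = Δθ/dt₁ = 1.9228
distance = √((-2−1.5)² + (4.5−-1.5)²) = 6.9462; v₂ = distance/dt₂ = 4.6308

ω₁ = 1.9228, v₂ = 4.6308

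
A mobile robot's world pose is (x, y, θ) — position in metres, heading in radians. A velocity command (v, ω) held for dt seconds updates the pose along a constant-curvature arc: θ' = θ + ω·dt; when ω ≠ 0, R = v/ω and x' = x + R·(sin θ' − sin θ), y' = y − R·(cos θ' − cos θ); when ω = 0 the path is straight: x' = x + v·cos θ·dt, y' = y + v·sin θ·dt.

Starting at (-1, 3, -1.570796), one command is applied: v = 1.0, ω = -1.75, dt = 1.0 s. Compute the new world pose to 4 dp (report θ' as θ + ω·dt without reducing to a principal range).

(-1.6733, 2.4377, -3.3208)

θ' = -1.5708 + -1.75·1.0 = -3.3208
R = v/ω = 1.0/-1.75 = -0.5714
x' = -1 + -0.5714·(sin -3.3208 − sin -1.5708) = -1.6733
y' = 3 − -0.5714·(cos -3.3208 − cos -1.5708) = 2.4377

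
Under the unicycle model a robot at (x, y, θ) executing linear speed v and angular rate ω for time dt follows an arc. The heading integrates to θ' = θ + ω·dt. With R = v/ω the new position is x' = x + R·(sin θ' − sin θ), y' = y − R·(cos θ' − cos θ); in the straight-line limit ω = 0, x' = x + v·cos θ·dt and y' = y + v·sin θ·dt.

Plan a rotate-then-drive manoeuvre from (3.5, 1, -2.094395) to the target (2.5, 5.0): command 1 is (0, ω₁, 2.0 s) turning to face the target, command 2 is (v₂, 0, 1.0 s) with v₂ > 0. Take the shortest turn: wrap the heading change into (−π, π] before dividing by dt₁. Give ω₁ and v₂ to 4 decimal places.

heading to target = atan2(5−1, 2.5−3.5) = 1.8158
Δθ = wrap(1.8158 − -2.0944) = -2.3730; ω₁ = Δθ/dt₁ = -1.1865
distance = √((2.5−3.5)² + (5−1)²) = 4.1231; v₂ = distance/dt₂ = 4.1231

ω₁ = -1.1865, v₂ = 4.1231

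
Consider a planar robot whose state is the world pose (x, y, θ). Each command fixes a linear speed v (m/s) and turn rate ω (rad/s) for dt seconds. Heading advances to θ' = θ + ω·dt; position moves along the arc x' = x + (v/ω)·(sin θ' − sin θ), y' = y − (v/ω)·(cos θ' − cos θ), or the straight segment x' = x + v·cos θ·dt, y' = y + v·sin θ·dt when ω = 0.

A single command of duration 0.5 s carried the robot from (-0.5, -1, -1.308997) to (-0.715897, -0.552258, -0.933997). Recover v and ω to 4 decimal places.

Δθ = -0.933997 − -1.308997 = 0.375000
ω = Δθ/dt = 0.375000/0.5 = 0.7500
R = −Δy/(cos θ' − cos θ) = -1.3333
v = R·ω = -1.3333·0.7500 = -1.0000

v = -1.0000, ω = 0.7500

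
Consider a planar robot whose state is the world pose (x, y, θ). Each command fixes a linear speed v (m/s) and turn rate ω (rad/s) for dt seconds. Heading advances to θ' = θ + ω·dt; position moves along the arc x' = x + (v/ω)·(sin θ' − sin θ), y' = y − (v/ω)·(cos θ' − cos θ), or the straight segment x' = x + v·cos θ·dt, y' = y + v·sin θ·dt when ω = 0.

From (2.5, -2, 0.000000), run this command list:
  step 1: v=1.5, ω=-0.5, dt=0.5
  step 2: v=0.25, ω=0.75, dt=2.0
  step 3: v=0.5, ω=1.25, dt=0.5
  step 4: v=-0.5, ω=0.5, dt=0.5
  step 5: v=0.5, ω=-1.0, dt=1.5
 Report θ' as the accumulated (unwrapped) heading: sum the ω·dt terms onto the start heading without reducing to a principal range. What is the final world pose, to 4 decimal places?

(3.8794, -1.1876, 0.6250)

step 1: θ'=-0.2500 (R=-3.0000) → pose (3.2422, -2.0933, -0.2500)
step 2: θ'=1.2500 (R=0.3333) → pose (3.6410, -1.8754, 1.2500)
step 3: θ'=1.8750 (R=0.4000) → pose (3.6430, -1.6295, 1.8750)
step 4: θ'=2.1250 (R=-1.0000) → pose (3.7468, -1.8562, 2.1250)
step 5: θ'=0.6250 (R=-0.5000) → pose (3.8794, -1.1876, 0.6250)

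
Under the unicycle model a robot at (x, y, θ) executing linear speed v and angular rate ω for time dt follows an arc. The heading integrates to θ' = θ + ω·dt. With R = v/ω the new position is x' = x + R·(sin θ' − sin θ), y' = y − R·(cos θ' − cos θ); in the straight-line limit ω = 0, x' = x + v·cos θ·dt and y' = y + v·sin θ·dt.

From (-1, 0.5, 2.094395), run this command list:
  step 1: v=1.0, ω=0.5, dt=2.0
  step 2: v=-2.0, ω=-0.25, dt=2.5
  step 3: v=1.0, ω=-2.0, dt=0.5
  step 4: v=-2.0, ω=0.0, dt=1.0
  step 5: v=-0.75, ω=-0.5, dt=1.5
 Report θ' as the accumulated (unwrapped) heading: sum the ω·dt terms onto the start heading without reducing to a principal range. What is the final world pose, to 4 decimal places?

(1.0741, -2.7580, 0.7194)

step 1: θ'=3.0944 (R=2.0000) → pose (-2.6377, 1.4978, 3.0944)
step 2: θ'=2.4694 (R=8.0000) → pose (1.9665, -0.2337, 2.4694)
step 3: θ'=1.4694 (R=-0.5000) → pose (1.7804, 0.2082, 1.4694)
step 4: θ'=1.4694 (straight) → pose (1.5780, -1.7816, 1.4694)
step 5: θ'=0.7194 (R=1.5000) → pose (1.0741, -2.7580, 0.7194)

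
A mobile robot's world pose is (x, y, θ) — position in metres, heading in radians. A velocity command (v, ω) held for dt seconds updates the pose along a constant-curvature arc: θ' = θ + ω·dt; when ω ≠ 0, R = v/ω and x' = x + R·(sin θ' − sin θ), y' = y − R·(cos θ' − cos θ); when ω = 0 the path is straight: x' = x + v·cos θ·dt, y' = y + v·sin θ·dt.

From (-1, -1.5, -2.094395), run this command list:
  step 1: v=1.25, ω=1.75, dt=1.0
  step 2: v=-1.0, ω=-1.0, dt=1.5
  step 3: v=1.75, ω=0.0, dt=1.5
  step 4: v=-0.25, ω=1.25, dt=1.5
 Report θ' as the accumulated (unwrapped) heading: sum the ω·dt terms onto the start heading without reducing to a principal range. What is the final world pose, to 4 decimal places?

(-2.1557, -3.5914, 0.0306)

step 1: θ'=-0.3444 (R=0.7143) → pose (-0.6226, -2.5295, -0.3444)
step 2: θ'=-1.8444 (R=1.0000) → pose (-1.2478, -1.3180, -1.8444)
step 3: θ'=-1.8444 (straight) → pose (-1.9570, -3.8454, -1.8444)
step 4: θ'=0.0306 (R=-0.2000) → pose (-2.1557, -3.5914, 0.0306)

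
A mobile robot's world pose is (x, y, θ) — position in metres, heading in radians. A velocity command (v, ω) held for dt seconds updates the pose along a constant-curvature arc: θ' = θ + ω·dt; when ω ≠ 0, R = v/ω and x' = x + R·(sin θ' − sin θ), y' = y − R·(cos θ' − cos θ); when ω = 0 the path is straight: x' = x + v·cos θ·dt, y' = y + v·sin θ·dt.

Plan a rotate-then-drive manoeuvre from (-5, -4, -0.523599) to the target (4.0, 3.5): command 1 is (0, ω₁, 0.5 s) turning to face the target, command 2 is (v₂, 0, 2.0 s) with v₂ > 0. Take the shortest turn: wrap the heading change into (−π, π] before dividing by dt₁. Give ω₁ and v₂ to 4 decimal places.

heading to target = atan2(3.5−-4, 4−-5) = 0.6947
Δθ = wrap(0.6947 − -0.5236) = 1.2183; ω₁ = Δθ/dt₁ = 2.4367
distance = √((4−-5)² + (3.5−-4)²) = 11.7154; v₂ = distance/dt₂ = 5.8577

ω₁ = 2.4367, v₂ = 5.8577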